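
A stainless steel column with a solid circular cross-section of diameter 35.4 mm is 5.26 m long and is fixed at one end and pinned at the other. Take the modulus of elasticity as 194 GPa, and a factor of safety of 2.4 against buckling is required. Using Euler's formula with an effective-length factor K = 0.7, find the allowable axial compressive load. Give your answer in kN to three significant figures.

P_allow = 4.54 kN

I = πd⁴/64 = π×35.4⁴/64 = 77090 mm⁴.
Effective length L_e = KL = 0.7×5.26 m = 3682 mm.
Euler critical load P_cr = π²EI/L_e² = π²×194000×77090/3682² = 10890 N.
P_allow = P_cr/n = 10890/2.4 = 4536 N.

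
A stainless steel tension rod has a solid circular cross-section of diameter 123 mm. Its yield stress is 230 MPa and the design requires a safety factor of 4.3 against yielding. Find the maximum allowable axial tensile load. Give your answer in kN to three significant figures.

F_allow = 636 kN

σ_allow = 230/4.3 = 53.49 MPa.
A = πd²/4 = π×123²/4 = 11880 mm².
F_allow = σ_allow × A = 53.49×11880 = 635600 N.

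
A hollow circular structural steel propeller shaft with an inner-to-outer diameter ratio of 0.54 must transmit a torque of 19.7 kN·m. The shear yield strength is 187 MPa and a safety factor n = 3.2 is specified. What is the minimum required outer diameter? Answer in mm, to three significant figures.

τ_allow = 187/3.2 = 58.44 MPa.
For a hollow shaft τ = 16T/[πd_o³(1−k⁴)] with k = 0.54, so 1−k⁴ = 0.9150.
d_o³ = 16T/[π τ_allow (1−k⁴)] = 16×1.9700×10^7/(π×58.44×0.9150) = 1.876×10^6 mm³.
d_o = 123.3 mm.

d_o = 123 mm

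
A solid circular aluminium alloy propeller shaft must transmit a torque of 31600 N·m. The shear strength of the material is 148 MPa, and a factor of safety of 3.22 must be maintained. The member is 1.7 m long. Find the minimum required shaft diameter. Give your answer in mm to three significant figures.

Allowable shear stress τ_allow = 148/3.22 = 45.96 MPa.
For a solid shaft τ = 16T/(πd³), so d³ = 16T/(π τ_allow) = 16×3.1600×10^7/(π×45.96) = 3.501×10^6 mm³.
d = (3.501×10^6)^(1/3) = 151.9 mm.

d = 152 mm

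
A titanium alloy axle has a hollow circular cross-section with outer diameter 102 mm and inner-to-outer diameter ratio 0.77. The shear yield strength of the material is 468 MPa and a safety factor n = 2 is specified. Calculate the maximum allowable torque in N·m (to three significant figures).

τ_allow = 468/2 = 234.0 MPa.
For a hollow shaft T_allow = τ_allow·πd_o³(1−k⁴)/16 with 1−k⁴ = 0.6485, so πd_o³(1−k⁴)/16 = 135100 mm³.
T_allow = 234.0×135100 = 3.162×10^7 N·mm = 31620 N·m.

T_allow = 31600 N·m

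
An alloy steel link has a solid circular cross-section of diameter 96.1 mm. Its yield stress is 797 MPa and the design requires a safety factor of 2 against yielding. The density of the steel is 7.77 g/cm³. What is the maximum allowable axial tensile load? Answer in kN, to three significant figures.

σ_allow = 797/2 = 398.5 MPa.
A = πd²/4 = π×96.1²/4 = 7253 mm².
F_allow = σ_allow × A = 398.5×7253 = 2.890×10^6 N.

F_allow = 2890 kN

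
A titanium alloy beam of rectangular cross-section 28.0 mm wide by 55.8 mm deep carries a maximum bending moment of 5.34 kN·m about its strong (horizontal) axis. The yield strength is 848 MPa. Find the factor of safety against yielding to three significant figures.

n = 2.31

Section modulus S = bh²/6 = 28.0×55.8²/6 = 14530 mm³.
σ = M/S = 5340000/14530 = 367.5 MPa.
n = 848/367.5 = 2.307.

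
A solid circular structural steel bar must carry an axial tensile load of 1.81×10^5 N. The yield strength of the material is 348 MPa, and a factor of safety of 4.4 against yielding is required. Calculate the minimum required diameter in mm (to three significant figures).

Allowable stress σ_allow = 348/4.4 = 79.09 MPa.
Required area A = F/σ_allow = 181000/79.09 = 2289 mm².
A = πd²/4 → d = √(4A/π) = 53.98 mm.

d = 54.0 mm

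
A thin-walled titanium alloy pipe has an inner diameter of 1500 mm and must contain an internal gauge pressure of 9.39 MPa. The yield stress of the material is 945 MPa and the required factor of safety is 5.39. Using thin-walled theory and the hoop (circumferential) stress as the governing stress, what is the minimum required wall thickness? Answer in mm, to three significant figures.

t = 40.2 mm

σ_allow = 945/5.39 = 175.3 MPa.
Hoop stress σ_h = pD/(2t), so t = pD/(2σ_allow) = 9.39×1500/(2×175.3) = 40.17 mm.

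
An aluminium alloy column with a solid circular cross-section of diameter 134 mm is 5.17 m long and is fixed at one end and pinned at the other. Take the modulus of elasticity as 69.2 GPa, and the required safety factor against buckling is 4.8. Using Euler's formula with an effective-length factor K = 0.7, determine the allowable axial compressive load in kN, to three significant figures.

P_allow = 172 kN

I = πd⁴/64 = π×134⁴/64 = 1.583×10^7 mm⁴.
Effective length L_e = KL = 0.7×5.17 m = 3619 mm.
Euler critical load P_cr = π²EI/L_e² = π²×69200×1.583×10^7/3619² = 825300 N.
P_allow = P_cr/n = 825300/4.8 = 171900 N.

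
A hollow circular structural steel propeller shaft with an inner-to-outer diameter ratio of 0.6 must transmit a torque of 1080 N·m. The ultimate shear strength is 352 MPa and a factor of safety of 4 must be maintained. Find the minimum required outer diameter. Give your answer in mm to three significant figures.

d_o = 41.6 mm

τ_allow = 352/4 = 88.00 MPa.
For a hollow shaft τ = 16T/[πd_o³(1−k⁴)] with k = 0.6, so 1−k⁴ = 0.8704.
d_o³ = 16T/[π τ_allow (1−k⁴)] = 16×1080000/(π×88.00×0.8704) = 71810 mm³.
d_o = 41.57 mm.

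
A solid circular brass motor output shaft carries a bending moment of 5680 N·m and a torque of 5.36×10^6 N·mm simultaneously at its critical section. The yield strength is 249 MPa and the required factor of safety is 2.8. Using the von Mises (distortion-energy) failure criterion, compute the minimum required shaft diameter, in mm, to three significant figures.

σ_allow = σ_y/n = 249/2.8 = 88.93 MPa.
For a solid shaft σ_b = 32M/(πd³) and τ = 16T/(πd³), so the von Mises stress is σ' = (16/πd³)·√(4M²+3T²).
√(4M²+3T²) = √(4×(5.680×10^6)² + 3×(5.360×10^6)²) = 1.467×10^7 N·mm.
d³ = 16×1.467×10^7/(π×88.93) = 840200 mm³.
d = 94.36 mm.

d = 94.4 mm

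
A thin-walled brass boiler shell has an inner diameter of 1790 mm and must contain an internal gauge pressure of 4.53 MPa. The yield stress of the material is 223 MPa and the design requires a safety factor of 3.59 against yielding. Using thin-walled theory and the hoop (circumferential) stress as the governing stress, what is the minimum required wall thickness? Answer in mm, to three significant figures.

t = 65.3 mm

σ_allow = 223/3.59 = 62.12 MPa.
Hoop stress σ_h = pD/(2t), so t = pD/(2σ_allow) = 4.53×1790/(2×62.12) = 65.27 mm.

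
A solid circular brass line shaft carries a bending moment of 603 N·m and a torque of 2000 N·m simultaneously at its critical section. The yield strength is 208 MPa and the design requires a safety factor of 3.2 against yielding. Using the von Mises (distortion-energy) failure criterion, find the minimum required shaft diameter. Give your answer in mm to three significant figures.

σ_allow = σ_y/n = 208/3.2 = 65.00 MPa.
For a solid shaft σ_b = 32M/(πd³) and τ = 16T/(πd³), so the von Mises stress is σ' = (16/πd³)·√(4M²+3T²).
√(4M²+3T²) = √(4×(603000)² + 3×(2.000×10^6)²) = 3.668×10^6 N·mm.
d³ = 16×3.668×10^6/(π×65.00) = 287400 mm³.
d = 65.99 mm.

d = 66.0 mm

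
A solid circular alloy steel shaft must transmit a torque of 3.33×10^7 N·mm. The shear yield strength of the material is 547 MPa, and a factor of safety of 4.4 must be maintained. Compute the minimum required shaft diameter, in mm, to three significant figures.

Allowable shear stress τ_allow = 547/4.4 = 124.3 MPa.
For a solid shaft τ = 16T/(πd³), so d³ = 16T/(π τ_allow) = 16×3.3300×10^7/(π×124.3) = 1.364×10^6 mm³.
d = (1.364×10^6)^(1/3) = 110.9 mm.

d = 111 mm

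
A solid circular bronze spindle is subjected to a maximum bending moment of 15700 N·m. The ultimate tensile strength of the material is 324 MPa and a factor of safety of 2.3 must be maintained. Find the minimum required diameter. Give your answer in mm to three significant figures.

σ_allow = 324/2.3 = 140.9 MPa.
For a solid circular section σ = 32M/(πd³), so d³ = 32M/(π σ_allow) = 32×1.5700×10^7/(π×140.9) = 1.135×10^6 mm³.
d = 104.3 mm.

d = 104 mm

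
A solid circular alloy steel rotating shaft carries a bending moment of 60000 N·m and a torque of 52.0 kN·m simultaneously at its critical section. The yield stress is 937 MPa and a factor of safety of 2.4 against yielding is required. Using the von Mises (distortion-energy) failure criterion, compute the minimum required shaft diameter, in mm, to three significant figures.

d = 125 mm

σ_allow = σ_y/n = 937/2.4 = 390.4 MPa.
For a solid shaft σ_b = 32M/(πd³) and τ = 16T/(πd³), so the von Mises stress is σ' = (16/πd³)·√(4M²+3T²).
√(4M²+3T²) = √(4×(6.000×10^7)² + 3×(5.200×10^7)²) = 1.500×10^8 N·mm.
d³ = 16×1.500×10^8/(π×390.4) = 1.957×10^6 mm³.
d = 125.1 mm.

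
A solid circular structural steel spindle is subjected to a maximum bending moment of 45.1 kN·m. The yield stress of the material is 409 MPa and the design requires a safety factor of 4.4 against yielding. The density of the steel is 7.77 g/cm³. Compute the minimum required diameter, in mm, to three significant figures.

σ_allow = 409/4.4 = 92.95 MPa.
For a solid circular section σ = 32M/(πd³), so d³ = 32M/(π σ_allow) = 32×4.5100×10^7/(π×92.95) = 4.942×10^6 mm³.
d = 170.3 mm.

d = 170 mm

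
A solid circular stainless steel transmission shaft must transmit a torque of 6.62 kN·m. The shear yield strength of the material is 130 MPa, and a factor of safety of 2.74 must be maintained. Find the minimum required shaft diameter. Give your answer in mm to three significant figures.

Allowable shear stress τ_allow = 130/2.74 = 47.45 MPa.
For a solid shaft τ = 16T/(πd³), so d³ = 16T/(π τ_allow) = 16×6620000/(π×47.45) = 710600 mm³.
d = (710600)^(1/3) = 89.24 mm.

d = 89.2 mm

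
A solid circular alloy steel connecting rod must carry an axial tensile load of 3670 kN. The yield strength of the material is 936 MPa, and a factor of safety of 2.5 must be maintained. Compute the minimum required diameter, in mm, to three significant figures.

d = 112 mm

Allowable stress σ_allow = 936/2.5 = 374.4 MPa.
Required area A = F/σ_allow = 3670000/374.4 = 9802 mm².
A = πd²/4 → d = √(4A/π) = 111.7 mm.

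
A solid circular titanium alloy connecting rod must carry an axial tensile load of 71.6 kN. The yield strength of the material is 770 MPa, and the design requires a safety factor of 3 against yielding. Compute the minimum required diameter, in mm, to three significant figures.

d = 18.8 mm

Allowable stress σ_allow = 770/3 = 256.7 MPa.
Required area A = F/σ_allow = 71600/256.7 = 279.0 mm².
A = πd²/4 → d = √(4A/π) = 18.85 mm.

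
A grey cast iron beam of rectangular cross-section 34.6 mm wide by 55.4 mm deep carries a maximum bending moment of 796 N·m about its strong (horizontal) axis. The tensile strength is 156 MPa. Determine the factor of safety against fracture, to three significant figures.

Section modulus S = bh²/6 = 34.6×55.4²/6 = 17700 mm³.
σ = M/S = 796000/17700 = 44.97 MPa.
n = 156/44.97 = 3.469.

n = 3.47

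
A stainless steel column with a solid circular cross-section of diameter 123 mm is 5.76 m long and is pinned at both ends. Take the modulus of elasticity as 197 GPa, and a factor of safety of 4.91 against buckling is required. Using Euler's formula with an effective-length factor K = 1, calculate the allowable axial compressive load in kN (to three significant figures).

P_allow = 134 kN

I = πd⁴/64 = π×123⁴/64 = 1.124×10^7 mm⁴.
Effective length L_e = KL = 1×5.76 m = 5760 mm.
Euler critical load P_cr = π²EI/L_e² = π²×197000×1.124×10^7/5760² = 658400 N.
P_allow = P_cr/n = 658400/4.91 = 134100 N.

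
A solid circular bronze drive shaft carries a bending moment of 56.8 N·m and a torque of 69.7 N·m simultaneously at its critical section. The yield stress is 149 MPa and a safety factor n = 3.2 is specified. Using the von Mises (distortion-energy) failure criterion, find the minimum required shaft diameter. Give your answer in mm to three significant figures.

σ_allow = σ_y/n = 149/3.2 = 46.56 MPa.
For a solid shaft σ_b = 32M/(πd³) and τ = 16T/(πd³), so the von Mises stress is σ' = (16/πd³)·√(4M²+3T²).
√(4M²+3T²) = √(4×(56800)² + 3×(69700)²) = 165800 N·mm.
d³ = 16×165800/(π×46.56) = 18130 mm³.
d = 26.27 mm.

d = 26.3 mm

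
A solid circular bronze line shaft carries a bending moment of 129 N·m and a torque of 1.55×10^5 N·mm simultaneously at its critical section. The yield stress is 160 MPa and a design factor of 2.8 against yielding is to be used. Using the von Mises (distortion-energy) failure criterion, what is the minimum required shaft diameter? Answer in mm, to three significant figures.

σ_allow = σ_y/n = 160/2.8 = 57.14 MPa.
For a solid shaft σ_b = 32M/(πd³) and τ = 16T/(πd³), so the von Mises stress is σ' = (16/πd³)·√(4M²+3T²).
√(4M²+3T²) = √(4×(129000)² + 3×(155000)²) = 372300 N·mm.
d³ = 16×372300/(π×57.14) = 33190 mm³.
d = 32.14 mm.

d = 32.1 mm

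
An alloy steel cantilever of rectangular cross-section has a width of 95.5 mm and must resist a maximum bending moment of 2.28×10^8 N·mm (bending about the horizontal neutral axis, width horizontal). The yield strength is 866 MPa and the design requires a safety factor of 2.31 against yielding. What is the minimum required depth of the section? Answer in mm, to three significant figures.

σ_allow = 866/2.31 = 374.9 MPa.
For a rectangular section σ = 6M/(bh²), so h² = 6M/(b σ_allow) = 6×2.2800×10^8/(95.5×374.9) = 38210 mm².
h = 195.5 mm.

h = 195 mm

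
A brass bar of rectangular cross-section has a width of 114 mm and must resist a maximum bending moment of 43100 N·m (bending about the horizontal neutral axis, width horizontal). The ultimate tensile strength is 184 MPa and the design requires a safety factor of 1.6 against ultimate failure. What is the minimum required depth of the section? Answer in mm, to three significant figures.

σ_allow = 184/1.6 = 115.0 MPa.
For a rectangular section σ = 6M/(bh²), so h² = 6M/(b σ_allow) = 6×4.3100×10^7/(114×115.0) = 19730 mm².
h = 140.4 mm.

h = 140 mm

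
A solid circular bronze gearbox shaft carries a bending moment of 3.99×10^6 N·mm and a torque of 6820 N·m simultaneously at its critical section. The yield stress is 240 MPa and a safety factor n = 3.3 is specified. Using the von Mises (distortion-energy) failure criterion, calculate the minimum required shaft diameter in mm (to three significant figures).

σ_allow = σ_y/n = 240/3.3 = 72.73 MPa.
For a solid shaft σ_b = 32M/(πd³) and τ = 16T/(πd³), so the von Mises stress is σ' = (16/πd³)·√(4M²+3T²).
√(4M²+3T²) = √(4×(3.990×10^6)² + 3×(6.820×10^6)²) = 1.426×10^7 N·mm.
d³ = 16×1.426×10^7/(π×72.73) = 998300 mm³.
d = 99.94 mm.

d = 99.9 mm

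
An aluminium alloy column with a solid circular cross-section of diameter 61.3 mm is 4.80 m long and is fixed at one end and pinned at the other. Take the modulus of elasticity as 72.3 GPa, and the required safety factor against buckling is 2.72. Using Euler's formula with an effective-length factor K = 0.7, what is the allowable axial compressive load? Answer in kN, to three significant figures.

P_allow = 16.1 kN

I = πd⁴/64 = π×61.3⁴/64 = 693100 mm⁴.
Effective length L_e = KL = 0.7×4.80 m = 3360 mm.
Euler critical load P_cr = π²EI/L_e² = π²×72300×693100/3360² = 43810 N.
P_allow = P_cr/n = 43810/2.72 = 16110 N.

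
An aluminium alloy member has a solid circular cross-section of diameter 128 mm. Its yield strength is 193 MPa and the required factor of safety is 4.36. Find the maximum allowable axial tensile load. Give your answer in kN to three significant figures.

F_allow = 570 kN

σ_allow = 193/4.36 = 44.27 MPa.
A = πd²/4 = π×128²/4 = 12870 mm².
F_allow = σ_allow × A = 44.27×12870 = 569600 N.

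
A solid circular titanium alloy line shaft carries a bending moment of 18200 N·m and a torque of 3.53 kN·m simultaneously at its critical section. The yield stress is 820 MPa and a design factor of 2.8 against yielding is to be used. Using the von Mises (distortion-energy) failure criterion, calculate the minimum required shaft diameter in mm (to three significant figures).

d = 86.3 mm

σ_allow = σ_y/n = 820/2.8 = 292.9 MPa.
For a solid shaft σ_b = 32M/(πd³) and τ = 16T/(πd³), so the von Mises stress is σ' = (16/πd³)·√(4M²+3T²).
√(4M²+3T²) = √(4×(1.820×10^7)² + 3×(3.530×10^6)²) = 3.691×10^7 N·mm.
d³ = 16×3.691×10^7/(π×292.9) = 641900 mm³.
d = 86.26 mm.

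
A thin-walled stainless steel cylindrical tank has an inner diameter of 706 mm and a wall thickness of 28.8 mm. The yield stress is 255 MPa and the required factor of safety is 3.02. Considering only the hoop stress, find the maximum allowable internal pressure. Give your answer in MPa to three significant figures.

σ_allow = 255/3.02 = 84.44 MPa.
σ_h = pD/(2t) → p_allow = 2σ_allow t/D = 2×84.44×28.8/706 = 6.889 MPa.

p_allow = 6.89 MPa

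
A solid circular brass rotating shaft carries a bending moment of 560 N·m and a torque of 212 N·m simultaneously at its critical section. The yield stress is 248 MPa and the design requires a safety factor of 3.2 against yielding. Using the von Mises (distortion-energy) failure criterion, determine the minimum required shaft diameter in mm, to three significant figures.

d = 42.6 mm

σ_allow = σ_y/n = 248/3.2 = 77.50 MPa.
For a solid shaft σ_b = 32M/(πd³) and τ = 16T/(πd³), so the von Mises stress is σ' = (16/πd³)·√(4M²+3T²).
√(4M²+3T²) = √(4×(560000)² + 3×(212000)²) = 1.179×10^6 N·mm.
d³ = 16×1.179×10^6/(π×77.50) = 77460 mm³.
d = 42.63 mm.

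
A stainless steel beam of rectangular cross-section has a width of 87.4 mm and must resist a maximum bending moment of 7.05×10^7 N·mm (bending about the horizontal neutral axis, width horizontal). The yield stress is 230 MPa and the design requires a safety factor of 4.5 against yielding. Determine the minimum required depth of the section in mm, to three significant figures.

h = 308 mm

σ_allow = 230/4.5 = 51.11 MPa.
For a rectangular section σ = 6M/(bh²), so h² = 6M/(b σ_allow) = 6×7.0500×10^7/(87.4×51.11) = 94690 mm².
h = 307.7 mm.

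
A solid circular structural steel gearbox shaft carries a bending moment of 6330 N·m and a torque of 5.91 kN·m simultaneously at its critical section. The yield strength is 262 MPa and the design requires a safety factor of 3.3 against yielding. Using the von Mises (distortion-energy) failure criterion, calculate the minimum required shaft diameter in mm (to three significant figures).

d = 101 mm

σ_allow = σ_y/n = 262/3.3 = 79.39 MPa.
For a solid shaft σ_b = 32M/(πd³) and τ = 16T/(πd³), so the von Mises stress is σ' = (16/πd³)·√(4M²+3T²).
√(4M²+3T²) = √(4×(6.330×10^6)² + 3×(5.910×10^6)²) = 1.628×10^7 N·mm.
d³ = 16×1.628×10^7/(π×79.39) = 1.044×10^6 mm³.
d = 101.5 mm.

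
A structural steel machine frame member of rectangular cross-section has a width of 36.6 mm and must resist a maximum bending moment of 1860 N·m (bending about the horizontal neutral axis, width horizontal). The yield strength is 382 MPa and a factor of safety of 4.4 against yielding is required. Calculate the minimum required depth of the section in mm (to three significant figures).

h = 59.3 mm

σ_allow = 382/4.4 = 86.82 MPa.
For a rectangular section σ = 6M/(bh²), so h² = 6M/(b σ_allow) = 6×1860000/(36.6×86.82) = 3512 mm².
h = 59.26 mm.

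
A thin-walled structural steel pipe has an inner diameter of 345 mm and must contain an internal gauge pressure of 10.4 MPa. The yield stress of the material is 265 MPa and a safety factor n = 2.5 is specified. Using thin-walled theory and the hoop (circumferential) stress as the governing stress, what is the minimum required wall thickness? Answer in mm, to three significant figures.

t = 16.9 mm

σ_allow = 265/2.5 = 106.0 MPa.
Hoop stress σ_h = pD/(2t), so t = pD/(2σ_allow) = 10.4×345/(2×106.0) = 16.92 mm.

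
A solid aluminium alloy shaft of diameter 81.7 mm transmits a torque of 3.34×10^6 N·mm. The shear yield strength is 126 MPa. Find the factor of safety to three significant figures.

n = 4.04

τ = 16T/(πd³) = 16×3340000/(π×81.7³) = 31.19 MPa.
n = τ_limit/τ = 126/31.19 = 4.039.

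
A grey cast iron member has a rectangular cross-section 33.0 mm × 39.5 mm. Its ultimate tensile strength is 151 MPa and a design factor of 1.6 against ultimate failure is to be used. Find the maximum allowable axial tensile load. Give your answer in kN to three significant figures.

σ_allow = 151/1.6 = 94.38 MPa.
A = 33.0×39.5 = 1304 mm².
F_allow = σ_allow × A = 94.38×1304 = 123000 N.

F_allow = 123 kN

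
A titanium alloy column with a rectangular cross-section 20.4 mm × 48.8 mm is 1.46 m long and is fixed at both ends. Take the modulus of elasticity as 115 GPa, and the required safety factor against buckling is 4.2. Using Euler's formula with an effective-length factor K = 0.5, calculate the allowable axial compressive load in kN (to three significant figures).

P_allow = 17.5 kN

Buckling occurs about the weak axis: I_min = h·b³/12 = 48.8×20.4³/12 = 34520 mm⁴ (b = 20.4 mm is the smaller dimension).
Effective length L_e = KL = 0.5×1.46 m = 730.0 mm.
Euler critical load P_cr = π²EI/L_e² = π²×115000×34520/730.0² = 73530 N.
P_allow = P_cr/n = 73530/4.2 = 17510 N.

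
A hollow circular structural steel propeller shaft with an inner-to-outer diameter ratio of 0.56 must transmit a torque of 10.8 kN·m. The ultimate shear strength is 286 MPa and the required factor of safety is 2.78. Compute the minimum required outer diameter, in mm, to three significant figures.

d_o = 84.0 mm

τ_allow = 286/2.78 = 102.9 MPa.
For a hollow shaft τ = 16T/[πd_o³(1−k⁴)] with k = 0.56, so 1−k⁴ = 0.9017.
d_o³ = 16T/[π τ_allow (1−k⁴)] = 16×1.0800×10^7/(π×102.9×0.9017) = 593000 mm³.
d_o = 84.01 mm.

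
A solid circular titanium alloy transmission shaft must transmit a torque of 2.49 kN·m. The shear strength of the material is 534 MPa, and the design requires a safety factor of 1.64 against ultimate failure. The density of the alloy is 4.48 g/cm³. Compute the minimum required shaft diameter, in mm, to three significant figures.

Allowable shear stress τ_allow = 534/1.64 = 325.6 MPa.
For a solid shaft τ = 16T/(πd³), so d³ = 16T/(π τ_allow) = 16×2490000/(π×325.6) = 38950 mm³.
d = (38950)^(1/3) = 33.90 mm.

d = 33.9 mm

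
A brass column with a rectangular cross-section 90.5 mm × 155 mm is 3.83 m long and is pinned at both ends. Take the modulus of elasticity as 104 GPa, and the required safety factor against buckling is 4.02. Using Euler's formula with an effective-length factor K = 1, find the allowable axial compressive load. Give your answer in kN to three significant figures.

P_allow = 167 kN

Buckling occurs about the weak axis: I_min = h·b³/12 = 155×90.5³/12 = 9.574×10^6 mm⁴ (b = 90.5 mm is the smaller dimension).
Effective length L_e = KL = 1×3.83 m = 3830 mm.
Euler critical load P_cr = π²EI/L_e² = π²×104000×9.574×10^6/3830² = 669900 N.
P_allow = P_cr/n = 669900/4.02 = 166700 N.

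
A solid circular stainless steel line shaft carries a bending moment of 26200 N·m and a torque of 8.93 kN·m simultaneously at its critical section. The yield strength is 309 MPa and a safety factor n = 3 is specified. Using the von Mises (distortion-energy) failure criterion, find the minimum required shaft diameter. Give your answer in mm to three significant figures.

σ_allow = σ_y/n = 309/3 = 103.0 MPa.
For a solid shaft σ_b = 32M/(πd³) and τ = 16T/(πd³), so the von Mises stress is σ' = (16/πd³)·√(4M²+3T²).
√(4M²+3T²) = √(4×(2.620×10^7)² + 3×(8.930×10^6)²) = 5.464×10^7 N·mm.
d³ = 16×5.464×10^7/(π×103.0) = 2.701×10^6 mm³.
d = 139.3 mm.

d = 139 mm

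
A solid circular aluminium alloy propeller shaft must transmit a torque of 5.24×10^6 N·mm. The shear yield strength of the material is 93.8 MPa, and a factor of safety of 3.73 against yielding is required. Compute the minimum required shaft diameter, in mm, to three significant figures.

Allowable shear stress τ_allow = 93.8/3.73 = 25.15 MPa.
For a solid shaft τ = 16T/(πd³), so d³ = 16T/(π τ_allow) = 16×5240000/(π×25.15) = 1.061×10^6 mm³.
d = (1.061×10^6)^(1/3) = 102.0 mm.

d = 102 mm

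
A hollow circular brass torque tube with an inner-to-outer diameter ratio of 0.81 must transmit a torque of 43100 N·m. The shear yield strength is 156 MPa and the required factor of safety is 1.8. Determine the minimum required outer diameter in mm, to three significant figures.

d_o = 164 mm

τ_allow = 156/1.8 = 86.67 MPa.
For a hollow shaft τ = 16T/[πd_o³(1−k⁴)] with k = 0.81, so 1−k⁴ = 0.5695.
d_o³ = 16T/[π τ_allow (1−k⁴)] = 16×4.3100×10^7/(π×86.67×0.5695) = 4.447×10^6 mm³.
d_o = 164.4 mm.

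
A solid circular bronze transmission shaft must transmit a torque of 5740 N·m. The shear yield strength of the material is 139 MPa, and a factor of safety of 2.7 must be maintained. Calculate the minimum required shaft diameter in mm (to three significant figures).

Allowable shear stress τ_allow = 139/2.7 = 51.48 MPa.
For a solid shaft τ = 16T/(πd³), so d³ = 16T/(π τ_allow) = 16×5740000/(π×51.48) = 567800 mm³.
d = (567800)^(1/3) = 82.81 mm.

d = 82.8 mm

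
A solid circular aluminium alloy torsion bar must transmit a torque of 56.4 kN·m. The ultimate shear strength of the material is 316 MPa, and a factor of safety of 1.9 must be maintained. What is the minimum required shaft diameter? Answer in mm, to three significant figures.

d = 120 mm

Allowable shear stress τ_allow = 316/1.9 = 166.3 MPa.
For a solid shaft τ = 16T/(πd³), so d³ = 16T/(π τ_allow) = 16×5.6400×10^7/(π×166.3) = 1.727×10^6 mm³.
d = (1.727×10^6)^(1/3) = 120.0 mm.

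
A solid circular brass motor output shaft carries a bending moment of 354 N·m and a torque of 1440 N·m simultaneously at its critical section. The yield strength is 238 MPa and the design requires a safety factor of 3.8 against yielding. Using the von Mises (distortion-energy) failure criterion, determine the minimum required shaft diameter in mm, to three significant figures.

σ_allow = σ_y/n = 238/3.8 = 62.63 MPa.
For a solid shaft σ_b = 32M/(πd³) and τ = 16T/(πd³), so the von Mises stress is σ' = (16/πd³)·√(4M²+3T²).
√(4M²+3T²) = √(4×(354000)² + 3×(1.440×10^6)²) = 2.593×10^6 N·mm.
d³ = 16×2.593×10^6/(π×62.63) = 210800 mm³.
d = 59.52 mm.

d = 59.5 mm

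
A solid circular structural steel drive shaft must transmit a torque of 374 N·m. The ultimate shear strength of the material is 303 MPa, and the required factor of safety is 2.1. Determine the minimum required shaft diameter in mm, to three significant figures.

d = 23.6 mm

Allowable shear stress τ_allow = 303/2.1 = 144.3 MPa.
For a solid shaft τ = 16T/(πd³), so d³ = 16T/(π τ_allow) = 16×374000/(π×144.3) = 13200 mm³.
d = (13200)^(1/3) = 23.63 mm.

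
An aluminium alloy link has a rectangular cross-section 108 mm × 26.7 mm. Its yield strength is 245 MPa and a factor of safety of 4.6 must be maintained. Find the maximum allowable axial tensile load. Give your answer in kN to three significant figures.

F_allow = 154 kN

σ_allow = 245/4.6 = 53.26 MPa.
A = 108×26.7 = 2884 mm².
F_allow = σ_allow × A = 53.26×2884 = 153600 N.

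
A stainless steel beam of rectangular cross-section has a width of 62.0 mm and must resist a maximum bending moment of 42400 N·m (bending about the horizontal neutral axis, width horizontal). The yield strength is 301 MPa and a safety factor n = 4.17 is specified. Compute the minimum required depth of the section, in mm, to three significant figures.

σ_allow = 301/4.17 = 72.18 MPa.
For a rectangular section σ = 6M/(bh²), so h² = 6M/(b σ_allow) = 6×4.2400×10^7/(62.0×72.18) = 56850 mm².
h = 238.4 mm.

h = 238 mm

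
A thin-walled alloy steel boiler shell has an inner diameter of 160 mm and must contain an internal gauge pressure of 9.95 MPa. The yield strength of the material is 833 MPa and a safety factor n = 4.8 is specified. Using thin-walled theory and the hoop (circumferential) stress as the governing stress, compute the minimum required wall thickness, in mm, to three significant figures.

t = 4.59 mm

σ_allow = 833/4.8 = 173.5 MPa.
Hoop stress σ_h = pD/(2t), so t = pD/(2σ_allow) = 9.95×160/(2×173.5) = 4.587 mm.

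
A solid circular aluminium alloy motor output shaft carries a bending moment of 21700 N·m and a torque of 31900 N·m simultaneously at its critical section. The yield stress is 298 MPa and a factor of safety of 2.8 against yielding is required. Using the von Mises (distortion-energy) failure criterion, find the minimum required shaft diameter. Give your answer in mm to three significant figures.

d = 150 mm

σ_allow = σ_y/n = 298/2.8 = 106.4 MPa.
For a solid shaft σ_b = 32M/(πd³) and τ = 16T/(πd³), so the von Mises stress is σ' = (16/πd³)·√(4M²+3T²).
√(4M²+3T²) = √(4×(2.170×10^7)² + 3×(3.190×10^7)²) = 7.026×10^7 N·mm.
d³ = 16×7.026×10^7/(π×106.4) = 3.362×10^6 mm³.
d = 149.8 mm.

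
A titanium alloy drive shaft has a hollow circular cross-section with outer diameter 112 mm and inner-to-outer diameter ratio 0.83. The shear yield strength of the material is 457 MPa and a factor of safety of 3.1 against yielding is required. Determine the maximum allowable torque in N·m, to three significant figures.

T_allow = 21400 N·m

τ_allow = 457/3.1 = 147.4 MPa.
For a hollow shaft T_allow = τ_allow·πd_o³(1−k⁴)/16 with 1−k⁴ = 0.5254, so πd_o³(1−k⁴)/16 = 144900 mm³.
T_allow = 147.4×144900 = 2.137×10^7 N·mm = 21370 N·m.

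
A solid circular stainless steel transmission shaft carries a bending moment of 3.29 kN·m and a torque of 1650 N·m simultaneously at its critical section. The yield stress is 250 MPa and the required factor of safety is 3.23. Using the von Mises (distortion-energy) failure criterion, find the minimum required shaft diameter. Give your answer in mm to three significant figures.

d = 77.9 mm

σ_allow = σ_y/n = 250/3.23 = 77.40 MPa.
For a solid shaft σ_b = 32M/(πd³) and τ = 16T/(πd³), so the von Mises stress is σ' = (16/πd³)·√(4M²+3T²).
√(4M²+3T²) = √(4×(3.290×10^6)² + 3×(1.650×10^6)²) = 7.174×10^6 N·mm.
d³ = 16×7.174×10^6/(π×77.40) = 472000 mm³.
d = 77.86 mm.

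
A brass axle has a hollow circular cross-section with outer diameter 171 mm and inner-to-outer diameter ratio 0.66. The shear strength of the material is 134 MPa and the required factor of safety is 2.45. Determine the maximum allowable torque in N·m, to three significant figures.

τ_allow = 134/2.45 = 54.69 MPa.
For a hollow shaft T_allow = τ_allow·πd_o³(1−k⁴)/16 with 1−k⁴ = 0.8103, so πd_o³(1−k⁴)/16 = 795500 mm³.
T_allow = 54.69×795500 = 4.351×10^7 N·mm = 43510 N·m.

T_allow = 43500 N·m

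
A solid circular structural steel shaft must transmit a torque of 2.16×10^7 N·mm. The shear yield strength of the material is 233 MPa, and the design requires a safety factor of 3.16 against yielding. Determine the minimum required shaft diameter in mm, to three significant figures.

d = 114 mm

Allowable shear stress τ_allow = 233/3.16 = 73.73 MPa.
For a solid shaft τ = 16T/(πd³), so d³ = 16T/(π τ_allow) = 16×2.1600×10^7/(π×73.73) = 1.492×10^6 mm³.
d = (1.492×10^6)^(1/3) = 114.3 mm.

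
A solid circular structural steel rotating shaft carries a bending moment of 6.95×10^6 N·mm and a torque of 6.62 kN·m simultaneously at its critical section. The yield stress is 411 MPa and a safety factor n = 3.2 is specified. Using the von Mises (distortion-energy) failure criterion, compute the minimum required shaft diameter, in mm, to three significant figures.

d = 89.4 mm

σ_allow = σ_y/n = 411/3.2 = 128.4 MPa.
For a solid shaft σ_b = 32M/(πd³) and τ = 16T/(πd³), so the von Mises stress is σ' = (16/πd³)·√(4M²+3T²).
√(4M²+3T²) = √(4×(6.950×10^6)² + 3×(6.620×10^6)²) = 1.802×10^7 N·mm.
d³ = 16×1.802×10^7/(π×128.4) = 714500 mm³.
d = 89.40 mm.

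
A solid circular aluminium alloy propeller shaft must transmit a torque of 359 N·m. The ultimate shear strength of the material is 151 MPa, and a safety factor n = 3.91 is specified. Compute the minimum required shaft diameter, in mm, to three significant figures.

Allowable shear stress τ_allow = 151/3.91 = 38.62 MPa.
For a solid shaft τ = 16T/(πd³), so d³ = 16T/(π τ_allow) = 16×359000/(π×38.62) = 47340 mm³.
d = (47340)^(1/3) = 36.18 mm.

d = 36.2 mm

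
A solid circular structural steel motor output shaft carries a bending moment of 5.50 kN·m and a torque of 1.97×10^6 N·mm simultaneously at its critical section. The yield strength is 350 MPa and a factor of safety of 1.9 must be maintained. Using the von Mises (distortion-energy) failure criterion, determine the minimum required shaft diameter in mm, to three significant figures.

d = 68.3 mm

σ_allow = σ_y/n = 350/1.9 = 184.2 MPa.
For a solid shaft σ_b = 32M/(πd³) and τ = 16T/(πd³), so the von Mises stress is σ' = (16/πd³)·√(4M²+3T²).
√(4M²+3T²) = √(4×(5.500×10^6)² + 3×(1.970×10^6)²) = 1.152×10^7 N·mm.
d³ = 16×1.152×10^7/(π×184.2) = 318400 mm³.
d = 68.29 mm.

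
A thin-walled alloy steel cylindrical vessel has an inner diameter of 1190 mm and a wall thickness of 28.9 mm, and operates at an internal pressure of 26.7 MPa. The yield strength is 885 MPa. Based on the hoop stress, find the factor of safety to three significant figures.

n = 1.61

σ_h = pD/(2t) = 26.7×1190/(2×28.9) = 549.7 MPa.
n = 885/549.7 = 1.610.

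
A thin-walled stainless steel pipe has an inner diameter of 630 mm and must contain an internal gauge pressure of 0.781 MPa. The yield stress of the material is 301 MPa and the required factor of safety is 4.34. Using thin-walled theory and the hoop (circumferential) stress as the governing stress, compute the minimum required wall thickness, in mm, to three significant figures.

σ_allow = 301/4.34 = 69.35 MPa.
Hoop stress σ_h = pD/(2t), so t = pD/(2σ_allow) = 0.781×630/(2×69.35) = 3.547 mm.

t = 3.55 mm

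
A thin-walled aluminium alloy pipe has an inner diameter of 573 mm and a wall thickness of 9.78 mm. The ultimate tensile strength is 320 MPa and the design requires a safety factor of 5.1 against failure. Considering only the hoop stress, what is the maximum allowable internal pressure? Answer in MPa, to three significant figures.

p_allow = 2.14 MPa

σ_allow = 320/5.1 = 62.75 MPa.
σ_h = pD/(2t) → p_allow = 2σ_allow t/D = 2×62.75×9.78/573 = 2.142 MPa.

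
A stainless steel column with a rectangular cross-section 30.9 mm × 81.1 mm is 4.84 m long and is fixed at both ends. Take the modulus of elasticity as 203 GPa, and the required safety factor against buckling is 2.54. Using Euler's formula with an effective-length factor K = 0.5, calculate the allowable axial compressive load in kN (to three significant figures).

P_allow = 26.9 kN

Buckling occurs about the weak axis: I_min = h·b³/12 = 81.1×30.9³/12 = 199400 mm⁴ (b = 30.9 mm is the smaller dimension).
Effective length L_e = KL = 0.5×4.84 m = 2420 mm.
Euler critical load P_cr = π²EI/L_e² = π²×203000×199400/2420² = 68220 N.
P_allow = P_cr/n = 68220/2.54 = 26860 N.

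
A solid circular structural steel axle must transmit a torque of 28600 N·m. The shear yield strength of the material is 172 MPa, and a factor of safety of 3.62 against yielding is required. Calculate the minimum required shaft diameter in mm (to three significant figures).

d = 145 mm

Allowable shear stress τ_allow = 172/3.62 = 47.51 MPa.
For a solid shaft τ = 16T/(πd³), so d³ = 16T/(π τ_allow) = 16×2.8600×10^7/(π×47.51) = 3.066×10^6 mm³.
d = (3.066×10^6)^(1/3) = 145.3 mm.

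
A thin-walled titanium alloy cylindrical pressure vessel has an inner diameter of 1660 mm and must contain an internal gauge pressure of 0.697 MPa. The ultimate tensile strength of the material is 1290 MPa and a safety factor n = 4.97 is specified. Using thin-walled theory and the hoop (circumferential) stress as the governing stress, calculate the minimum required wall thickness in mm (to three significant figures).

σ_allow = 1290/4.97 = 259.6 MPa.
Hoop stress σ_h = pD/(2t), so t = pD/(2σ_allow) = 0.697×1660/(2×259.6) = 2.229 mm.

t = 2.23 mm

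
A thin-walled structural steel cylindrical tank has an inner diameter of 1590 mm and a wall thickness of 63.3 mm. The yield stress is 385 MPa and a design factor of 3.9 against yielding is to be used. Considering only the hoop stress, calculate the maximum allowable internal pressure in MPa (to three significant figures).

σ_allow = 385/3.9 = 98.72 MPa.
σ_h = pD/(2t) → p_allow = 2σ_allow t/D = 2×98.72×63.3/1590 = 7.860 MPa.

p_allow = 7.86 MPa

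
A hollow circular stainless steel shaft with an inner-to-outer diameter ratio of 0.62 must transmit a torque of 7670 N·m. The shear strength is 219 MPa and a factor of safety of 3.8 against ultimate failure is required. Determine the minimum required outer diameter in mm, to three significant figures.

d_o = 92.7 mm

τ_allow = 219/3.8 = 57.63 MPa.
For a hollow shaft τ = 16T/[πd_o³(1−k⁴)] with k = 0.62, so 1−k⁴ = 0.8522.
d_o³ = 16T/[π τ_allow (1−k⁴)] = 16×7670000/(π×57.63×0.8522) = 795300 mm³.
d_o = 92.65 mm.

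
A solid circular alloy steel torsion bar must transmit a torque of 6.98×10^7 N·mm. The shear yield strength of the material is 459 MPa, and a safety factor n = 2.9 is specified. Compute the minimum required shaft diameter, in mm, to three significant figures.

d = 131 mm

Allowable shear stress τ_allow = 459/2.9 = 158.3 MPa.
For a solid shaft τ = 16T/(πd³), so d³ = 16T/(π τ_allow) = 16×6.9800×10^7/(π×158.3) = 2.246×10^6 mm³.
d = (2.246×10^6)^(1/3) = 131.0 mm.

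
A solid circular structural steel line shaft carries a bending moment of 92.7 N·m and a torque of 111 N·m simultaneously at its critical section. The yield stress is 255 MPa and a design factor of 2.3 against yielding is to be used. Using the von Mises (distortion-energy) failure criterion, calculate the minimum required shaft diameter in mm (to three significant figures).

σ_allow = σ_y/n = 255/2.3 = 110.9 MPa.
For a solid shaft σ_b = 32M/(πd³) and τ = 16T/(πd³), so the von Mises stress is σ' = (16/πd³)·√(4M²+3T²).
√(4M²+3T²) = √(4×(92700)² + 3×(111000)²) = 267100 N·mm.
d³ = 16×267100/(π×110.9) = 12270 mm³.
d = 23.06 mm.

d = 23.1 mm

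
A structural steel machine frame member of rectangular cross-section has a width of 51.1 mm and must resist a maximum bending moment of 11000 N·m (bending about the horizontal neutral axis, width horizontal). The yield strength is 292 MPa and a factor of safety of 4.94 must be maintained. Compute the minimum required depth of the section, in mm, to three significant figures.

σ_allow = 292/4.94 = 59.11 MPa.
For a rectangular section σ = 6M/(bh²), so h² = 6M/(b σ_allow) = 6×1.1000×10^7/(51.1×59.11) = 21850 mm².
h = 147.8 mm.

h = 148 mm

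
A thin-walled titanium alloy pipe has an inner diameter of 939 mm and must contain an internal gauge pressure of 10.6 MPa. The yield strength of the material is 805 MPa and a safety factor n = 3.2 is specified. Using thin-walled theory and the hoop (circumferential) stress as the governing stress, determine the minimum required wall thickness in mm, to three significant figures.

σ_allow = 805/3.2 = 251.6 MPa.
Hoop stress σ_h = pD/(2t), so t = pD/(2σ_allow) = 10.6×939/(2×251.6) = 19.78 mm.

t = 19.8 mm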